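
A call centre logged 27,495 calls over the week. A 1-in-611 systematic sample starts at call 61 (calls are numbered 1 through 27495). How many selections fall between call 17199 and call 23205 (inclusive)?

9

k = 611
First selection ≥ 17199: 61 + ⌈(17199−61)/611⌉·611 = 61 + 29×611 = 17780
Last selection ≤ 23205: 61 + ⌊(23205−61)/611⌋·611 = 61 + 37×611 = 22668
Count = 37 − 29 + 1 = 9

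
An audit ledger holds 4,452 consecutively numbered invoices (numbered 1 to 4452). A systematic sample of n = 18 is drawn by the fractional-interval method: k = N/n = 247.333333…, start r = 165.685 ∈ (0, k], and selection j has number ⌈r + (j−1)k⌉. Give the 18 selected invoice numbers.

166, 414, 661, 908, 1156, 1403, 1650, 1898, 2145, 2392, 2640, 2887, 3134, 3382, 3629, 3876, 4124, 4371

j=1: r + 0k = 165.685 → ⌈·⌉ = 166
j=2: r + 1k = 413.018333… → ⌈·⌉ = 414
j=3: r + 2k = 660.351666… → ⌈·⌉ = 661
j=4: r + 3k = 907.685 → ⌈·⌉ = 908
j=5: r + 4k = 1155.018333… → ⌈·⌉ = 1156
j=6: r + 5k = 1402.351666… → ⌈·⌉ = 1403
j=7: r + 6k = 1649.685 → ⌈·⌉ = 1650
j=8: r + 7k = 1897.018333… → ⌈·⌉ = 1898
j=9: r + 8k = 2144.351666… → ⌈·⌉ = 2145
j=10: r + 9k = 2391.685 → ⌈·⌉ = 2392
j=11: r + 10k = 2639.018333… → ⌈·⌉ = 2640
j=12: r + 11k = 2886.351666… → ⌈·⌉ = 2887
j=13: r + 12k = 3133.685 → ⌈·⌉ = 3134
j=14: r + 13k = 3381.018333… → ⌈·⌉ = 3382
j=15: r + 14k = 3628.351666… → ⌈·⌉ = 3629
j=16: r + 15k = 3875.685 → ⌈·⌉ = 3876
j=17: r + 16k = 4123.018333… → ⌈·⌉ = 4124
j=18: r + 17k = 4370.351666… → ⌈·⌉ = 4371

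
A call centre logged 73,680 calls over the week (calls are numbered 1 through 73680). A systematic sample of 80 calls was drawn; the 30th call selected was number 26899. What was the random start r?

k = 73680/80 = 921
r = 26899 − (30−1)×921 = 26899 − 26709 = 190

190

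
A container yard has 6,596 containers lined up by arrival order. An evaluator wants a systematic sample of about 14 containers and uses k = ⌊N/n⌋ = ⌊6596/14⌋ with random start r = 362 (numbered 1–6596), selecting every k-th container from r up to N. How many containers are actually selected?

k = ⌊6596/14⌋ = 471
Achieved size = ⌊(6596 − 362)/471⌋ + 1 = ⌊6234/471⌋ + 1 = 13 + 1 = 14
(last selection: 362 + 13×471 = 6485 ≤ 6596; next would be 6956 > 6596)

14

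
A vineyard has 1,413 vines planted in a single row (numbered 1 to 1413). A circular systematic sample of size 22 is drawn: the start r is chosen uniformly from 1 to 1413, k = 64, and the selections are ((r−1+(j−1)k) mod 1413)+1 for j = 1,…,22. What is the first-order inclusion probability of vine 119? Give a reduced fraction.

22/1413

For each position j, as r ranges over 1…1413 the j-th selection hits every vine exactly once, so vine 119 is selected for exactly 22 of the 1413 starts.
Inclusion probability = 22/1413.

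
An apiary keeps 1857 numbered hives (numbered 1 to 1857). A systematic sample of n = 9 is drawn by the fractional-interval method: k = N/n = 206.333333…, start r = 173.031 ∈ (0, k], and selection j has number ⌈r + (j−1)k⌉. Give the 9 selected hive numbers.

j=1: r + 0k = 173.031 → ⌈·⌉ = 174
j=2: r + 1k = 379.364333… → ⌈·⌉ = 380
j=3: r + 2k = 585.697666… → ⌈·⌉ = 586
j=4: r + 3k = 792.031 → ⌈·⌉ = 793
j=5: r + 4k = 998.364333… → ⌈·⌉ = 999
j=6: r + 5k = 1204.697666… → ⌈·⌉ = 1205
j=7: r + 6k = 1411.031 → ⌈·⌉ = 1412
j=8: r + 7k = 1617.364333… → ⌈·⌉ = 1618
j=9: r + 8k = 1823.697666… → ⌈·⌉ = 1824

174, 380, 586, 793, 999, 1205, 1412, 1618, 1824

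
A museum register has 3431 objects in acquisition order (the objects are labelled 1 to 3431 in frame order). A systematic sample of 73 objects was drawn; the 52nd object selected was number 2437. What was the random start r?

k = 3431/73 = 47
r = 2437 − (52−1)×47 = 2437 − 2397 = 40

40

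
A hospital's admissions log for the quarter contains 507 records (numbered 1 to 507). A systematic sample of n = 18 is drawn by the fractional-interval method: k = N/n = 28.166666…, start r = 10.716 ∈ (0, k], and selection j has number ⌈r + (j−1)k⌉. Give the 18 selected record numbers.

11, 39, 68, 96, 124, 152, 180, 208, 237, 265, 293, 321, 349, 377, 406, 434, 462, 490

j=1: r + 0k = 10.716 → ⌈·⌉ = 11
j=2: r + 1k = 38.882666… → ⌈·⌉ = 39
j=3: r + 2k = 67.049333… → ⌈·⌉ = 68
j=4: r + 3k = 95.216 → ⌈·⌉ = 96
j=5: r + 4k = 123.382666… → ⌈·⌉ = 124
j=6: r + 5k = 151.549333… → ⌈·⌉ = 152
j=7: r + 6k = 179.716 → ⌈·⌉ = 180
j=8: r + 7k = 207.882666… → ⌈·⌉ = 208
j=9: r + 8k = 236.049333… → ⌈·⌉ = 237
j=10: r + 9k = 264.216 → ⌈·⌉ = 265
j=11: r + 10k = 292.382666… → ⌈·⌉ = 293
j=12: r + 11k = 320.549333… → ⌈·⌉ = 321
j=13: r + 12k = 348.716 → ⌈·⌉ = 349
j=14: r + 13k = 376.882666… → ⌈·⌉ = 377
j=15: r + 14k = 405.049333… → ⌈·⌉ = 406
j=16: r + 15k = 433.216 → ⌈·⌉ = 434
j=17: r + 16k = 461.382666… → ⌈·⌉ = 462
j=18: r + 17k = 489.549333… → ⌈·⌉ = 490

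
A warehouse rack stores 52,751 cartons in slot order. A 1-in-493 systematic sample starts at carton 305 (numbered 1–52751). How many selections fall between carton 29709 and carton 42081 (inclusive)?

k = 493
First selection ≥ 29709: 305 + ⌈(29709−305)/493⌉·493 = 305 + 60×493 = 29885
Last selection ≤ 42081: 305 + ⌊(42081−305)/493⌋·493 = 305 + 84×493 = 41717
Count = 84 − 60 + 1 = 25

25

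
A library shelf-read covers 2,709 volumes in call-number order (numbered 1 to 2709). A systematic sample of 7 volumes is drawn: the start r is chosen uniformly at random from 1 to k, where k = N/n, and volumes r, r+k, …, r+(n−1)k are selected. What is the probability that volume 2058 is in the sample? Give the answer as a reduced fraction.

1/387

k = 2709/7 = 387.
Volume 2058 is selected iff r ≡ 2058 (mod 387); exactly one such r in {1,…,387}.
Inclusion probability = 1/387.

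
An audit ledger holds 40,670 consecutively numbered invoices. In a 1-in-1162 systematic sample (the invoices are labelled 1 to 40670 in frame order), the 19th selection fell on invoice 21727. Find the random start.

811

k = 1162
r = 21727 − (19−1)×1162 = 21727 − 20916 = 811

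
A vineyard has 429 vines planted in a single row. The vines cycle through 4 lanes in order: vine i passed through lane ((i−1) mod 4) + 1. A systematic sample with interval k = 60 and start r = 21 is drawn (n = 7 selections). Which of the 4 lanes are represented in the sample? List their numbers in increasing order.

Consecutive selections differ by k = 60, so their lane numbers differ by 60 mod 4 = 0.
gcd(60, 4) = 4, so the sample visits 4/4 = 1 distinct residues mod 4.
Start 21 is lane 1; the lanes hit are 1.

1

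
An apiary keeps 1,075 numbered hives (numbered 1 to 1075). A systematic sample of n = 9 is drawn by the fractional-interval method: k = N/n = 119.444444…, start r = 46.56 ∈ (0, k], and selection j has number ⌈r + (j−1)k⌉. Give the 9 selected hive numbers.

47, 167, 286, 405, 525, 644, 764, 883, 1003

j=1: r + 0k = 46.56 → ⌈·⌉ = 47
j=2: r + 1k = 166.004444… → ⌈·⌉ = 167
j=3: r + 2k = 285.448888… → ⌈·⌉ = 286
j=4: r + 3k = 404.893333… → ⌈·⌉ = 405
j=5: r + 4k = 524.337777… → ⌈·⌉ = 525
j=6: r + 5k = 643.782222… → ⌈·⌉ = 644
j=7: r + 6k = 763.226666… → ⌈·⌉ = 764
j=8: r + 7k = 882.671111… → ⌈·⌉ = 883
j=9: r + 8k = 1002.115555… → ⌈·⌉ = 1003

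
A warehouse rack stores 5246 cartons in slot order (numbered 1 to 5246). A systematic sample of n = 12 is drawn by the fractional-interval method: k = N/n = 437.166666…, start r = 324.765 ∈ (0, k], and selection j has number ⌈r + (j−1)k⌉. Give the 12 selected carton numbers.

j=1: r + 0k = 324.765 → ⌈·⌉ = 325
j=2: r + 1k = 761.931666… → ⌈·⌉ = 762
j=3: r + 2k = 1199.098333… → ⌈·⌉ = 1200
j=4: r + 3k = 1636.265 → ⌈·⌉ = 1637
j=5: r + 4k = 2073.431666… → ⌈·⌉ = 2074
j=6: r + 5k = 2510.598333… → ⌈·⌉ = 2511
j=7: r + 6k = 2947.765 → ⌈·⌉ = 2948
j=8: r + 7k = 3384.931666… → ⌈·⌉ = 3385
j=9: r + 8k = 3822.098333… → ⌈·⌉ = 3823
j=10: r + 9k = 4259.265 → ⌈·⌉ = 4260
j=11: r + 10k = 4696.431666… → ⌈·⌉ = 4697
j=12: r + 11k = 5133.598333… → ⌈·⌉ = 5134

325, 762, 1200, 1637, 2074, 2511, 2948, 3385, 3823, 4260, 4697, 5134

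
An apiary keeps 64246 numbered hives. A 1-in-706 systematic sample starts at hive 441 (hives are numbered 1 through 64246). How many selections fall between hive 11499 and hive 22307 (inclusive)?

k = 706
First selection ≥ 11499: 441 + ⌈(11499−441)/706⌉·706 = 441 + 16×706 = 11737
Last selection ≤ 22307: 441 + ⌊(22307−441)/706⌋·706 = 441 + 30×706 = 21621
Count = 30 − 16 + 1 = 15

15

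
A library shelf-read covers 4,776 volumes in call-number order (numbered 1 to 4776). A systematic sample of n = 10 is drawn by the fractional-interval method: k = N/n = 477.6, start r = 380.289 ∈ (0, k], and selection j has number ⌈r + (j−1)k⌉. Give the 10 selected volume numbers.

j=1: r + 0k = 380.289 → ⌈·⌉ = 381
j=2: r + 1k = 857.889 → ⌈·⌉ = 858
j=3: r + 2k = 1335.489 → ⌈·⌉ = 1336
j=4: r + 3k = 1813.089 → ⌈·⌉ = 1814
j=5: r + 4k = 2290.689 → ⌈·⌉ = 2291
j=6: r + 5k = 2768.289 → ⌈·⌉ = 2769
j=7: r + 6k = 3245.889 → ⌈·⌉ = 3246
j=8: r + 7k = 3723.489 → ⌈·⌉ = 3724
j=9: r + 8k = 4201.089 → ⌈·⌉ = 4202
j=10: r + 9k = 4678.689 → ⌈·⌉ = 4679

381, 858, 1336, 1814, 2291, 2769, 3246, 3724, 4202, 4679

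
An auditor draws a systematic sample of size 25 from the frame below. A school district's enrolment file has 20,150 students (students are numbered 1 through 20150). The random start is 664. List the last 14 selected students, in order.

9530, 10336, 11142, 11948, 12754, 13560, 14366, 15172, 15978, 16784, 17590, 18396, 19202, 20008

k = N/n = 20150/25 = 806
12th selection = 664 + 11×806 = 9530
13th: 9530 + 806 = 10336
14th: 10336 + 806 = 11142
15th: 11142 + 806 = 11948
16th: 11948 + 806 = 12754
17th: 12754 + 806 = 13560
18th: 13560 + 806 = 14366
19th: 14366 + 806 = 15172
20th: 15172 + 806 = 15978
21st: 15978 + 806 = 16784
22nd: 16784 + 806 = 17590
23rd: 17590 + 806 = 18396
24th: 18396 + 806 = 19202
25th: 19202 + 806 = 20008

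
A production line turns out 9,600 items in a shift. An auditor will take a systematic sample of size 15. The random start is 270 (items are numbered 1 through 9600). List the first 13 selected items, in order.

270, 910, 1550, 2190, 2830, 3470, 4110, 4750, 5390, 6030, 6670, 7310, 7950

k = N/n = 9600/15 = 640
item 1: 270
item 2: 270 + 640 = 910
item 3: 910 + 640 = 1550
item 4: 1550 + 640 = 2190
item 5: 2190 + 640 = 2830
item 6: 2830 + 640 = 3470
item 7: 3470 + 640 = 4110
item 8: 4110 + 640 = 4750
item 9: 4750 + 640 = 5390
item 10: 5390 + 640 = 6030
item 11: 6030 + 640 = 6670
item 12: 6670 + 640 = 7310
item 13: 7310 + 640 = 7950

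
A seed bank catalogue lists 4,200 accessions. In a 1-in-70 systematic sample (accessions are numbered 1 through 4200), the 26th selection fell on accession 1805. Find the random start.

55

k = 70
r = 1805 − (26−1)×70 = 1805 − 1750 = 55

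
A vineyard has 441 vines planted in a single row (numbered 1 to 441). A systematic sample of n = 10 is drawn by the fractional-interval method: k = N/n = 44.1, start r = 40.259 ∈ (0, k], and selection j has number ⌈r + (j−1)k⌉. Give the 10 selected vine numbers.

j=1: r + 0k = 40.259 → ⌈·⌉ = 41
j=2: r + 1k = 84.359 → ⌈·⌉ = 85
j=3: r + 2k = 128.459 → ⌈·⌉ = 129
j=4: r + 3k = 172.559 → ⌈·⌉ = 173
j=5: r + 4k = 216.659 → ⌈·⌉ = 217
j=6: r + 5k = 260.759 → ⌈·⌉ = 261
j=7: r + 6k = 304.859 → ⌈·⌉ = 305
j=8: r + 7k = 348.959 → ⌈·⌉ = 349
j=9: r + 8k = 393.059 → ⌈·⌉ = 394
j=10: r + 9k = 437.159 → ⌈·⌉ = 438

41, 85, 129, 173, 217, 261, 305, 349, 394, 438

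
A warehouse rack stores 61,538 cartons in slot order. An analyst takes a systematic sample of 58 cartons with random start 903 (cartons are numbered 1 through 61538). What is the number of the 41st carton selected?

43343

k = 61538/58 = 1061
41st selection = r + (41−1)·k = 903 + 40×1061 = 903 + 42440 = 43343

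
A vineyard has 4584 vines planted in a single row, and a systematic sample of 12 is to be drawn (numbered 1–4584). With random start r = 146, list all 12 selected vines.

k = N/n = 4584/12 = 382
vine 1: 146
vine 2: 146 + 382 = 528
vine 3: 528 + 382 = 910
vine 4: 910 + 382 = 1292
vine 5: 1292 + 382 = 1674
vine 6: 1674 + 382 = 2056
vine 7: 2056 + 382 = 2438
vine 8: 2438 + 382 = 2820
vine 9: 2820 + 382 = 3202
vine 10: 3202 + 382 = 3584
vine 11: 3584 + 382 = 3966
vine 12: 3966 + 382 = 4348

146, 528, 910, 1292, 1674, 2056, 2438, 2820, 3202, 3584, 3966, 4348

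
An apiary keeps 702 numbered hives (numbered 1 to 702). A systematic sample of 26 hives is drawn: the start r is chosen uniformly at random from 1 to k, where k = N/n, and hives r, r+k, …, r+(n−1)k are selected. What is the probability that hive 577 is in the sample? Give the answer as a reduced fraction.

k = 702/26 = 27.
Hive 577 is selected iff r ≡ 577 (mod 27); exactly one such r in {1,…,27}.
Inclusion probability = 1/27.

1/27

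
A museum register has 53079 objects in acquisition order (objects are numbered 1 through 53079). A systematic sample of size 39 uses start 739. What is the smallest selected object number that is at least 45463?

k = 53079/39 = 1361
Steps past start: ⌈(45463 − 739)/1361⌉ = ⌈44724/1361⌉ = 33
Selected object: 739 + 33×1361 = 45652

45652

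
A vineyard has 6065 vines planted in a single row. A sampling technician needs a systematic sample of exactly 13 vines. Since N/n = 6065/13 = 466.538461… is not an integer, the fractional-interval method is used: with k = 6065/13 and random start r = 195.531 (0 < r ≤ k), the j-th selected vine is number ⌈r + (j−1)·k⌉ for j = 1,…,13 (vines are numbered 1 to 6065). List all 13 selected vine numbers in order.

196, 663, 1129, 1596, 2062, 2529, 2995, 3462, 3928, 4395, 4861, 5328, 5794

j=1: r + 0k = 195.531 → ⌈·⌉ = 196
j=2: r + 1k = 662.069461… → ⌈·⌉ = 663
j=3: r + 2k = 1128.607923… → ⌈·⌉ = 1129
j=4: r + 3k = 1595.146384… → ⌈·⌉ = 1596
j=5: r + 4k = 2061.684846… → ⌈·⌉ = 2062
j=6: r + 5k = 2528.223307… → ⌈·⌉ = 2529
j=7: r + 6k = 2994.761769… → ⌈·⌉ = 2995
j=8: r + 7k = 3461.300230… → ⌈·⌉ = 3462
j=9: r + 8k = 3927.838692… → ⌈·⌉ = 3928
j=10: r + 9k = 4394.377153… → ⌈·⌉ = 4395
j=11: r + 10k = 4860.915615… → ⌈·⌉ = 4861
j=12: r + 11k = 5327.454076… → ⌈·⌉ = 5328
j=13: r + 12k = 5793.992538… → ⌈·⌉ = 5794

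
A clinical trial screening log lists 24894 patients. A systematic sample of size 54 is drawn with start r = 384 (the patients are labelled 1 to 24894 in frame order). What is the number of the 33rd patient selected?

k = 24894/54 = 461
33rd selection = r + (33−1)·k = 384 + 32×461 = 384 + 14752 = 15136

15136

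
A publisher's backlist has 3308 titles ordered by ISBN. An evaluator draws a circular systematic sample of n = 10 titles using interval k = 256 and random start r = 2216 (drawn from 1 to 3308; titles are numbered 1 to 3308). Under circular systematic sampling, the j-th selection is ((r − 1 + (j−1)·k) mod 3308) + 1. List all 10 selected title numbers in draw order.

2216, 2472, 2728, 2984, 3240, 188, 444, 700, 956, 1212

Selection 1: 2216
Selection 2: 2216 + 256 = 2472
Selection 3: 2472 + 256 = 2728
Selection 4: 2728 + 256 = 2984
Selection 5: 2984 + 256 = 3240
Selection 6: 3240 + 256 = 3496 → 3496 − 3308 = 188
Selection 7: 188 + 256 = 444
Selection 8: 444 + 256 = 700
Selection 9: 700 + 256 = 956
Selection 10: 956 + 256 = 1212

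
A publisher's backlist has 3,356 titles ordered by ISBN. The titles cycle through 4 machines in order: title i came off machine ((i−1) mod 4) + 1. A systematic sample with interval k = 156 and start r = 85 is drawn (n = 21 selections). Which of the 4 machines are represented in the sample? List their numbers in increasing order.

1

Consecutive selections differ by k = 156, so their machine numbers differ by 156 mod 4 = 0.
gcd(156, 4) = 4, so the sample visits 4/4 = 1 distinct residues mod 4.
Start 85 is machine 1; the machines hit are 1.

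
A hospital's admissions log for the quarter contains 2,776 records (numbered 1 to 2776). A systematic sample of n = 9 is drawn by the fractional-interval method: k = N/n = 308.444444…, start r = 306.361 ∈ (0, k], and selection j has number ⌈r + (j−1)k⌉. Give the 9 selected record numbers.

j=1: r + 0k = 306.361 → ⌈·⌉ = 307
j=2: r + 1k = 614.805444… → ⌈·⌉ = 615
j=3: r + 2k = 923.249888… → ⌈·⌉ = 924
j=4: r + 3k = 1231.694333… → ⌈·⌉ = 1232
j=5: r + 4k = 1540.138777… → ⌈·⌉ = 1541
j=6: r + 5k = 1848.583222… → ⌈·⌉ = 1849
j=7: r + 6k = 2157.027666… → ⌈·⌉ = 2158
j=8: r + 7k = 2465.472111… → ⌈·⌉ = 2466
j=9: r + 8k = 2773.916555… → ⌈·⌉ = 2774

307, 615, 924, 1232, 1541, 1849, 2158, 2466, 2774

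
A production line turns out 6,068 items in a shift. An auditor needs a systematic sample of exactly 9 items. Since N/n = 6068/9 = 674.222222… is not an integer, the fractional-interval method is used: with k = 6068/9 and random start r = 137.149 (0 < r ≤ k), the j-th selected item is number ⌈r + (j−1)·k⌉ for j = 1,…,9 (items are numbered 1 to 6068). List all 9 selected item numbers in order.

j=1: r + 0k = 137.149 → ⌈·⌉ = 138
j=2: r + 1k = 811.371222… → ⌈·⌉ = 812
j=3: r + 2k = 1485.593444… → ⌈·⌉ = 1486
j=4: r + 3k = 2159.815666… → ⌈·⌉ = 2160
j=5: r + 4k = 2834.037888… → ⌈·⌉ = 2835
j=6: r + 5k = 3508.260111… → ⌈·⌉ = 3509
j=7: r + 6k = 4182.482333… → ⌈·⌉ = 4183
j=8: r + 7k = 4856.704555… → ⌈·⌉ = 4857
j=9: r + 8k = 5530.926777… → ⌈·⌉ = 5531

138, 812, 1486, 2160, 2835, 3509, 4183, 4857, 5531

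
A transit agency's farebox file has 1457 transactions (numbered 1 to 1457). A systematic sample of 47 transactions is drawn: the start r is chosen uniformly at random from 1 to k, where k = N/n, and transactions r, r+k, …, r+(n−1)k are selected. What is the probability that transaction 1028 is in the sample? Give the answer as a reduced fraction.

1/31

k = 1457/47 = 31.
Transaction 1028 is selected iff r ≡ 1028 (mod 31); exactly one such r in {1,…,31}.
Inclusion probability = 1/31.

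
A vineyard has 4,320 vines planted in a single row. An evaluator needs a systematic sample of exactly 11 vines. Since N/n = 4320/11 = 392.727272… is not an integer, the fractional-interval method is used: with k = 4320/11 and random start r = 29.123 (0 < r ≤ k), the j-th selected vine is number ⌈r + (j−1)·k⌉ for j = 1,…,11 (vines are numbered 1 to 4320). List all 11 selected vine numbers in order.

30, 422, 815, 1208, 1601, 1993, 2386, 2779, 3171, 3564, 3957

j=1: r + 0k = 29.123 → ⌈·⌉ = 30
j=2: r + 1k = 421.850272… → ⌈·⌉ = 422
j=3: r + 2k = 814.577545… → ⌈·⌉ = 815
j=4: r + 3k = 1207.304818… → ⌈·⌉ = 1208
j=5: r + 4k = 1600.032090… → ⌈·⌉ = 1601
j=6: r + 5k = 1992.759363… → ⌈·⌉ = 1993
j=7: r + 6k = 2385.486636… → ⌈·⌉ = 2386
j=8: r + 7k = 2778.213909… → ⌈·⌉ = 2779
j=9: r + 8k = 3170.941181… → ⌈·⌉ = 3171
j=10: r + 9k = 3563.668454… → ⌈·⌉ = 3564
j=11: r + 10k = 3956.395727… → ⌈·⌉ = 3957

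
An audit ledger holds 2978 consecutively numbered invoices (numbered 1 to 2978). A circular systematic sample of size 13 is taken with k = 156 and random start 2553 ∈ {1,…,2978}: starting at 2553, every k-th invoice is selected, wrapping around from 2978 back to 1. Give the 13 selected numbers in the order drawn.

Selection 1: 2553
Selection 2: 2553 + 156 = 2709
Selection 3: 2709 + 156 = 2865
Selection 4: 2865 + 156 = 3021 → 3021 − 2978 = 43
Selection 5: 43 + 156 = 199
Selection 6: 199 + 156 = 355
Selection 7: 355 + 156 = 511
Selection 8: 511 + 156 = 667
Selection 9: 667 + 156 = 823
Selection 10: 823 + 156 = 979
Selection 11: 979 + 156 = 1135
Selection 12: 1135 + 156 = 1291
Selection 13: 1291 + 156 = 1447

2553, 2709, 2865, 43, 199, 355, 511, 667, 823, 979, 1135, 1291, 1447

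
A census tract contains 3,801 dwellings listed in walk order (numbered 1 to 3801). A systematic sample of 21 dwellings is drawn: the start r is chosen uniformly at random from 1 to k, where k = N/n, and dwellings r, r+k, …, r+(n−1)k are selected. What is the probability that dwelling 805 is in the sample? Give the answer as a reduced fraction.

1/181

k = 3801/21 = 181.
Dwelling 805 is selected iff r ≡ 805 (mod 181); exactly one such r in {1,…,181}.
Inclusion probability = 1/181.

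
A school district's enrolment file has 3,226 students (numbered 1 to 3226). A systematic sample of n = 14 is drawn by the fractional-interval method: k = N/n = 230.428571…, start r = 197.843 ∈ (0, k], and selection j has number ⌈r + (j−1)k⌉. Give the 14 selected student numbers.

198, 429, 659, 890, 1120, 1350, 1581, 1811, 2042, 2272, 2503, 2733, 2963, 3194

j=1: r + 0k = 197.843 → ⌈·⌉ = 198
j=2: r + 1k = 428.271571… → ⌈·⌉ = 429
j=3: r + 2k = 658.700142… → ⌈·⌉ = 659
j=4: r + 3k = 889.128714… → ⌈·⌉ = 890
j=5: r + 4k = 1119.557285… → ⌈·⌉ = 1120
j=6: r + 5k = 1349.985857… → ⌈·⌉ = 1350
j=7: r + 6k = 1580.414428… → ⌈·⌉ = 1581
j=8: r + 7k = 1810.843 → ⌈·⌉ = 1811
j=9: r + 8k = 2041.271571… → ⌈·⌉ = 2042
j=10: r + 9k = 2271.700142… → ⌈·⌉ = 2272
j=11: r + 10k = 2502.128714… → ⌈·⌉ = 2503
j=12: r + 11k = 2732.557285… → ⌈·⌉ = 2733
j=13: r + 12k = 2962.985857… → ⌈·⌉ = 2963
j=14: r + 13k = 3193.414428… → ⌈·⌉ = 3194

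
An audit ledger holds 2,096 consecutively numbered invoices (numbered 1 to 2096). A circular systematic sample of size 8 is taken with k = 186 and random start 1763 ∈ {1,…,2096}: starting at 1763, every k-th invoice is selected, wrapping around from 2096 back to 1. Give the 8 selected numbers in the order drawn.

1763, 1949, 39, 225, 411, 597, 783, 969

Selection 1: 1763
Selection 2: 1763 + 186 = 1949
Selection 3: 1949 + 186 = 2135 → 2135 − 2096 = 39
Selection 4: 39 + 186 = 225
Selection 5: 225 + 186 = 411
Selection 6: 411 + 186 = 597
Selection 7: 597 + 186 = 783
Selection 8: 783 + 186 = 969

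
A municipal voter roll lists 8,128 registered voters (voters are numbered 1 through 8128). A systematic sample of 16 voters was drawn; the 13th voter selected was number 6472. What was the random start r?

376

k = 8128/16 = 508
r = 6472 − (13−1)×508 = 6472 − 6096 = 376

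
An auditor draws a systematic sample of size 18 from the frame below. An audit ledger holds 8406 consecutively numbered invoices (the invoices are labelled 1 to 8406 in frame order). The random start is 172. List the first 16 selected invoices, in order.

k = N/n = 8406/18 = 467
invoice 1: 172
invoice 2: 172 + 467 = 639
invoice 3: 639 + 467 = 1106
invoice 4: 1106 + 467 = 1573
invoice 5: 1573 + 467 = 2040
invoice 6: 2040 + 467 = 2507
invoice 7: 2507 + 467 = 2974
invoice 8: 2974 + 467 = 3441
invoice 9: 3441 + 467 = 3908
invoice 10: 3908 + 467 = 4375
invoice 11: 4375 + 467 = 4842
invoice 12: 4842 + 467 = 5309
invoice 13: 5309 + 467 = 5776
invoice 14: 5776 + 467 = 6243
invoice 15: 6243 + 467 = 6710
invoice 16: 6710 + 467 = 7177

172, 639, 1106, 1573, 2040, 2507, 2974, 3441, 3908, 4375, 4842, 5309, 5776, 6243, 6710, 7177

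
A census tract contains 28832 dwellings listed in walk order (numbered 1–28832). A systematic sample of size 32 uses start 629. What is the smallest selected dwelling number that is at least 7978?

k = 28832/32 = 901
Steps past start: ⌈(7978 − 629)/901⌉ = ⌈7349/901⌉ = 9
Selected dwelling: 629 + 9×901 = 8738

8738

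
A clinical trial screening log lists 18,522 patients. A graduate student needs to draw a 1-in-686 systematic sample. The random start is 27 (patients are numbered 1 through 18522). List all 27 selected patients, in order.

patient 1: 27
patient 2: 27 + 686 = 713
patient 3: 713 + 686 = 1399
patient 4: 1399 + 686 = 2085
patient 5: 2085 + 686 = 2771
patient 6: 2771 + 686 = 3457
patient 7: 3457 + 686 = 4143
patient 8: 4143 + 686 = 4829
patient 9: 4829 + 686 = 5515
patient 10: 5515 + 686 = 6201
patient 11: 6201 + 686 = 6887
patient 12: 6887 + 686 = 7573
patient 13: 7573 + 686 = 8259
patient 14: 8259 + 686 = 8945
patient 15: 8945 + 686 = 9631
patient 16: 9631 + 686 = 10317
patient 17: 10317 + 686 = 11003
patient 18: 11003 + 686 = 11689
patient 19: 11689 + 686 = 12375
patient 20: 12375 + 686 = 13061
patient 21: 13061 + 686 = 13747
patient 22: 13747 + 686 = 14433
patient 23: 14433 + 686 = 15119
patient 24: 15119 + 686 = 15805
patient 25: 15805 + 686 = 16491
patient 26: 16491 + 686 = 17177
patient 27: 17177 + 686 = 17863

27, 713, 1399, 2085, 2771, 3457, 4143, 4829, 5515, 6201, 6887, 7573, 8259, 8945, 9631, 10317, 11003, 11689, 12375, 13061, 13747, 14433, 15119, 15805, 16491, 17177, 17863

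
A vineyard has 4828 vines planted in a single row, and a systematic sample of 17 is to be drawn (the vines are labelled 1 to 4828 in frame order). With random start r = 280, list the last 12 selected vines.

1700, 1984, 2268, 2552, 2836, 3120, 3404, 3688, 3972, 4256, 4540, 4824

k = N/n = 4828/17 = 284
6th selection = 280 + 5×284 = 1700
7th: 1700 + 284 = 1984
8th: 1984 + 284 = 2268
9th: 2268 + 284 = 2552
10th: 2552 + 284 = 2836
11th: 2836 + 284 = 3120
12th: 3120 + 284 = 3404
13th: 3404 + 284 = 3688
14th: 3688 + 284 = 3972
15th: 3972 + 284 = 4256
16th: 4256 + 284 = 4540
17th: 4540 + 284 = 4824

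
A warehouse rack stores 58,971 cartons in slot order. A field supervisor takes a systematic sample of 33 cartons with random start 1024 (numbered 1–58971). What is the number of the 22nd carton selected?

38551

k = 58971/33 = 1787
22nd selection = r + (22−1)·k = 1024 + 21×1787 = 1024 + 37527 = 38551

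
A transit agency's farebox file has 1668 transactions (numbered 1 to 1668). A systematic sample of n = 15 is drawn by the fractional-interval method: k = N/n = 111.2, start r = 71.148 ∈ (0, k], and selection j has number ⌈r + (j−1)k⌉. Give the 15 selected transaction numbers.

j=1: r + 0k = 71.148 → ⌈·⌉ = 72
j=2: r + 1k = 182.348 → ⌈·⌉ = 183
j=3: r + 2k = 293.548 → ⌈·⌉ = 294
j=4: r + 3k = 404.748 → ⌈·⌉ = 405
j=5: r + 4k = 515.948 → ⌈·⌉ = 516
j=6: r + 5k = 627.148 → ⌈·⌉ = 628
j=7: r + 6k = 738.348 → ⌈·⌉ = 739
j=8: r + 7k = 849.548 → ⌈·⌉ = 850
j=9: r + 8k = 960.748 → ⌈·⌉ = 961
j=10: r + 9k = 1071.948 → ⌈·⌉ = 1072
j=11: r + 10k = 1183.148 → ⌈·⌉ = 1184
j=12: r + 11k = 1294.348 → ⌈·⌉ = 1295
j=13: r + 12k = 1405.548 → ⌈·⌉ = 1406
j=14: r + 13k = 1516.748 → ⌈·⌉ = 1517
j=15: r + 14k = 1627.948 → ⌈·⌉ = 1628

72, 183, 294, 405, 516, 628, 739, 850, 961, 1072, 1184, 1295, 1406, 1517, 1628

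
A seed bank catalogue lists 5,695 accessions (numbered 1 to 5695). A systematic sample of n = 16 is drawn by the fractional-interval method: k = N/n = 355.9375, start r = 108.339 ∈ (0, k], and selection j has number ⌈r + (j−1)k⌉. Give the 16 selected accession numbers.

j=1: r + 0k = 108.339 → ⌈·⌉ = 109
j=2: r + 1k = 464.2765 → ⌈·⌉ = 465
j=3: r + 2k = 820.214 → ⌈·⌉ = 821
j=4: r + 3k = 1176.1515 → ⌈·⌉ = 1177
j=5: r + 4k = 1532.089 → ⌈·⌉ = 1533
j=6: r + 5k = 1888.0265 → ⌈·⌉ = 1889
j=7: r + 6k = 2243.964 → ⌈·⌉ = 2244
j=8: r + 7k = 2599.9015 → ⌈·⌉ = 2600
j=9: r + 8k = 2955.839 → ⌈·⌉ = 2956
j=10: r + 9k = 3311.7765 → ⌈·⌉ = 3312
j=11: r + 10k = 3667.714 → ⌈·⌉ = 3668
j=12: r + 11k = 4023.6515 → ⌈·⌉ = 4024
j=13: r + 12k = 4379.589 → ⌈·⌉ = 4380
j=14: r + 13k = 4735.5265 → ⌈·⌉ = 4736
j=15: r + 14k = 5091.464 → ⌈·⌉ = 5092
j=16: r + 15k = 5447.4015 → ⌈·⌉ = 5448

109, 465, 821, 1177, 1533, 1889, 2244, 2600, 2956, 3312, 3668, 4024, 4380, 4736, 5092, 5448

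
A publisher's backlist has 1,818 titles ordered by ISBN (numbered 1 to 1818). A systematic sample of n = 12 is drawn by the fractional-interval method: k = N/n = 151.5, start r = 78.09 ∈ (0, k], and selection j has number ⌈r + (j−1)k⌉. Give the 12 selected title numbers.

79, 230, 382, 533, 685, 836, 988, 1139, 1291, 1442, 1594, 1745

j=1: r + 0k = 78.09 → ⌈·⌉ = 79
j=2: r + 1k = 229.59 → ⌈·⌉ = 230
j=3: r + 2k = 381.09 → ⌈·⌉ = 382
j=4: r + 3k = 532.59 → ⌈·⌉ = 533
j=5: r + 4k = 684.09 → ⌈·⌉ = 685
j=6: r + 5k = 835.59 → ⌈·⌉ = 836
j=7: r + 6k = 987.09 → ⌈·⌉ = 988
j=8: r + 7k = 1138.59 → ⌈·⌉ = 1139
j=9: r + 8k = 1290.09 → ⌈·⌉ = 1291
j=10: r + 9k = 1441.59 → ⌈·⌉ = 1442
j=11: r + 10k = 1593.09 → ⌈·⌉ = 1594
j=12: r + 11k = 1744.59 → ⌈·⌉ = 1745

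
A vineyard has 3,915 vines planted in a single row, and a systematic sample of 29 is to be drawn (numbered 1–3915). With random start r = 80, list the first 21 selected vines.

k = N/n = 3915/29 = 135
vine 1: 80
vine 2: 80 + 135 = 215
vine 3: 215 + 135 = 350
vine 4: 350 + 135 = 485
vine 5: 485 + 135 = 620
vine 6: 620 + 135 = 755
vine 7: 755 + 135 = 890
vine 8: 890 + 135 = 1025
vine 9: 1025 + 135 = 1160
vine 10: 1160 + 135 = 1295
vine 11: 1295 + 135 = 1430
vine 12: 1430 + 135 = 1565
vine 13: 1565 + 135 = 1700
vine 14: 1700 + 135 = 1835
vine 15: 1835 + 135 = 1970
vine 16: 1970 + 135 = 2105
vine 17: 2105 + 135 = 2240
vine 18: 2240 + 135 = 2375
vine 19: 2375 + 135 = 2510
vine 20: 2510 + 135 = 2645
vine 21: 2645 + 135 = 2780

80, 215, 350, 485, 620, 755, 890, 1025, 1160, 1295, 1430, 1565, 1700, 1835, 1970, 2105, 2240, 2375, 2510, 2645, 2780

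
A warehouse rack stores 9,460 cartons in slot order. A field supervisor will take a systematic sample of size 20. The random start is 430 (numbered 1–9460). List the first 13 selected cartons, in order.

430, 903, 1376, 1849, 2322, 2795, 3268, 3741, 4214, 4687, 5160, 5633, 6106

k = N/n = 9460/20 = 473
carton 1: 430
carton 2: 430 + 473 = 903
carton 3: 903 + 473 = 1376
carton 4: 1376 + 473 = 1849
carton 5: 1849 + 473 = 2322
carton 6: 2322 + 473 = 2795
carton 7: 2795 + 473 = 3268
carton 8: 3268 + 473 = 3741
carton 9: 3741 + 473 = 4214
carton 10: 4214 + 473 = 4687
carton 11: 4687 + 473 = 5160
carton 12: 5160 + 473 = 5633
carton 13: 5633 + 473 = 6106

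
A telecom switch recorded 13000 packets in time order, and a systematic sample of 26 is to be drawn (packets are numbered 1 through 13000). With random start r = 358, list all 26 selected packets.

358, 858, 1358, 1858, 2358, 2858, 3358, 3858, 4358, 4858, 5358, 5858, 6358, 6858, 7358, 7858, 8358, 8858, 9358, 9858, 10358, 10858, 11358, 11858, 12358, 12858

k = N/n = 13000/26 = 500
packet 1: 358
packet 2: 358 + 500 = 858
packet 3: 858 + 500 = 1358
packet 4: 1358 + 500 = 1858
packet 5: 1858 + 500 = 2358
packet 6: 2358 + 500 = 2858
packet 7: 2858 + 500 = 3358
packet 8: 3358 + 500 = 3858
packet 9: 3858 + 500 = 4358
packet 10: 4358 + 500 = 4858
packet 11: 4858 + 500 = 5358
packet 12: 5358 + 500 = 5858
packet 13: 5858 + 500 = 6358
packet 14: 6358 + 500 = 6858
packet 15: 6858 + 500 = 7358
packet 16: 7358 + 500 = 7858
packet 17: 7858 + 500 = 8358
packet 18: 8358 + 500 = 8858
packet 19: 8858 + 500 = 9358
packet 20: 9358 + 500 = 9858
packet 21: 9858 + 500 = 10358
packet 22: 10358 + 500 = 10858
packet 23: 10858 + 500 = 11358
packet 24: 11358 + 500 = 11858
packet 25: 11858 + 500 = 12358
packet 26: 12358 + 500 = 12858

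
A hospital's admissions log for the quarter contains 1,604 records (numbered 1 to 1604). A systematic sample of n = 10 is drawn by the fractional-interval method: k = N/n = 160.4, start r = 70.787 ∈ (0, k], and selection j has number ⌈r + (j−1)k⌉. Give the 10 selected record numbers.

71, 232, 392, 552, 713, 873, 1034, 1194, 1354, 1515

j=1: r + 0k = 70.787 → ⌈·⌉ = 71
j=2: r + 1k = 231.187 → ⌈·⌉ = 232
j=3: r + 2k = 391.587 → ⌈·⌉ = 392
j=4: r + 3k = 551.987 → ⌈·⌉ = 552
j=5: r + 4k = 712.387 → ⌈·⌉ = 713
j=6: r + 5k = 872.787 → ⌈·⌉ = 873
j=7: r + 6k = 1033.187 → ⌈·⌉ = 1034
j=8: r + 7k = 1193.587 → ⌈·⌉ = 1194
j=9: r + 8k = 1353.987 → ⌈·⌉ = 1354
j=10: r + 9k = 1514.387 → ⌈·⌉ = 1515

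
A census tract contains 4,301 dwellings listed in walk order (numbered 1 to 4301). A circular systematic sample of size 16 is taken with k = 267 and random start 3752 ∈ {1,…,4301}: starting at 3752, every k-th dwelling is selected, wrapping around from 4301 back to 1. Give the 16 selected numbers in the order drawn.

Selection 1: 3752
Selection 2: 3752 + 267 = 4019
Selection 3: 4019 + 267 = 4286
Selection 4: 4286 + 267 = 4553 → 4553 − 4301 = 252
Selection 5: 252 + 267 = 519
Selection 6: 519 + 267 = 786
Selection 7: 786 + 267 = 1053
Selection 8: 1053 + 267 = 1320
Selection 9: 1320 + 267 = 1587
Selection 10: 1587 + 267 = 1854
Selection 11: 1854 + 267 = 2121
Selection 12: 2121 + 267 = 2388
Selection 13: 2388 + 267 = 2655
Selection 14: 2655 + 267 = 2922
Selection 15: 2922 + 267 = 3189
Selection 16: 3189 + 267 = 3456

3752, 4019, 4286, 252, 519, 786, 1053, 1320, 1587, 1854, 2121, 2388, 2655, 2922, 3189, 3456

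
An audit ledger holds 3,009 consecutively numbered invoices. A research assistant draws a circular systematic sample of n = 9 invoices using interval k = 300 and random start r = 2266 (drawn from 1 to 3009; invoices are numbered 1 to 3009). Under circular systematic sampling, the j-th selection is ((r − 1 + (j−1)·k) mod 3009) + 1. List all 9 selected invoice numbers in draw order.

2266, 2566, 2866, 157, 457, 757, 1057, 1357, 1657

Selection 1: 2266
Selection 2: 2266 + 300 = 2566
Selection 3: 2566 + 300 = 2866
Selection 4: 2866 + 300 = 3166 → 3166 − 3009 = 157
Selection 5: 157 + 300 = 457
Selection 6: 457 + 300 = 757
Selection 7: 757 + 300 = 1057
Selection 8: 1057 + 300 = 1357
Selection 9: 1357 + 300 = 1657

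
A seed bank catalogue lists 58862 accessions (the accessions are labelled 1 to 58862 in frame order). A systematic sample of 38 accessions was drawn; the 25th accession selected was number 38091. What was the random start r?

915

k = 58862/38 = 1549
r = 38091 − (25−1)×1549 = 38091 − 37176 = 915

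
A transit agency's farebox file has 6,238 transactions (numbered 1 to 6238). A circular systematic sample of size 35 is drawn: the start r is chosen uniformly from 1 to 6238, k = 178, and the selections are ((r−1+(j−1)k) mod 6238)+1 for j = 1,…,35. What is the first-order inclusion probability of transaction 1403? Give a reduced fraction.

35/6238

For each position j, as r ranges over 1…6238 the j-th selection hits every transaction exactly once, so transaction 1403 is selected for exactly 35 of the 6238 starts.
Inclusion probability = 35/6238.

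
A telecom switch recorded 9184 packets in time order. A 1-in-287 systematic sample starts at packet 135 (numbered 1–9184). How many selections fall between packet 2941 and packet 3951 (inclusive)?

4

k = 287
First selection ≥ 2941: 135 + ⌈(2941−135)/287⌉·287 = 135 + 10×287 = 3005
Last selection ≤ 3951: 135 + ⌊(3951−135)/287⌋·287 = 135 + 13×287 = 3866
Count = 13 − 10 + 1 = 4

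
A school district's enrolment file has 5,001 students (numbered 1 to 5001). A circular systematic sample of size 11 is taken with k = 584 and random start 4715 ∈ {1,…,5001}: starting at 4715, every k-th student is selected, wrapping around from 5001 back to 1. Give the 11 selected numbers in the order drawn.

Selection 1: 4715
Selection 2: 4715 + 584 = 5299 → 5299 − 5001 = 298
Selection 3: 298 + 584 = 882
Selection 4: 882 + 584 = 1466
Selection 5: 1466 + 584 = 2050
Selection 6: 2050 + 584 = 2634
Selection 7: 2634 + 584 = 3218
Selection 8: 3218 + 584 = 3802
Selection 9: 3802 + 584 = 4386
Selection 10: 4386 + 584 = 4970
Selection 11: 4970 + 584 = 5554 → 5554 − 5001 = 553

4715, 298, 882, 1466, 2050, 2634, 3218, 3802, 4386, 4970, 553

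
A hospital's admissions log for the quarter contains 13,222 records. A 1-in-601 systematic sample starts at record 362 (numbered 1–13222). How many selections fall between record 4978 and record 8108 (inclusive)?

k = 601
First selection ≥ 4978: 362 + ⌈(4978−362)/601⌉·601 = 362 + 8×601 = 5170
Last selection ≤ 8108: 362 + ⌊(8108−362)/601⌋·601 = 362 + 12×601 = 7574
Count = 12 − 8 + 1 = 5

5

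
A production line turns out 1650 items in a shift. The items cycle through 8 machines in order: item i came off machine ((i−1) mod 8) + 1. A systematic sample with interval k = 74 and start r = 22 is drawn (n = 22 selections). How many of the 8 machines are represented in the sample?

4

Consecutive selections differ by k = 74, so their machine numbers differ by 74 mod 8 = 2.
gcd(74, 8) = 2, so the sample visits 8/2 = 4 distinct residues mod 8.
Start 22 is machine 6; the machines hit are 2, 4, 6, 8.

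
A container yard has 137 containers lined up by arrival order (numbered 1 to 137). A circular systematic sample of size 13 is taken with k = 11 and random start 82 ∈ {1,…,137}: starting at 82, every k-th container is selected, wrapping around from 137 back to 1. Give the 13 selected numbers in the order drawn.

Selection 1: 82
Selection 2: 82 + 11 = 93
Selection 3: 93 + 11 = 104
Selection 4: 104 + 11 = 115
Selection 5: 115 + 11 = 126
Selection 6: 126 + 11 = 137
Selection 7: 137 + 11 = 148 → 148 − 137 = 11
Selection 8: 11 + 11 = 22
Selection 9: 22 + 11 = 33
Selection 10: 33 + 11 = 44
Selection 11: 44 + 11 = 55
Selection 12: 55 + 11 = 66
Selection 13: 66 + 11 = 77

82, 93, 104, 115, 126, 137, 11, 22, 33, 44, 55, 66, 77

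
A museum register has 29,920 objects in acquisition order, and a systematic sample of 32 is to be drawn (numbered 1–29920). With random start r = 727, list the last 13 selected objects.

k = N/n = 29920/32 = 935
20th selection = 727 + 19×935 = 18492
21st: 18492 + 935 = 19427
22nd: 19427 + 935 = 20362
23rd: 20362 + 935 = 21297
24th: 21297 + 935 = 22232
25th: 22232 + 935 = 23167
26th: 23167 + 935 = 24102
27th: 24102 + 935 = 25037
28th: 25037 + 935 = 25972
29th: 25972 + 935 = 26907
30th: 26907 + 935 = 27842
31st: 27842 + 935 = 28777
32nd: 28777 + 935 = 29712

18492, 19427, 20362, 21297, 22232, 23167, 24102, 25037, 25972, 26907, 27842, 28777, 29712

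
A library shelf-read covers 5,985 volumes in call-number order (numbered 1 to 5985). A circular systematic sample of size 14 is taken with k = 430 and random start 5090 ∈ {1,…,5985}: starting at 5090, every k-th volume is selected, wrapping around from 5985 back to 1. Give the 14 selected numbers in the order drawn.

Selection 1: 5090
Selection 2: 5090 + 430 = 5520
Selection 3: 5520 + 430 = 5950
Selection 4: 5950 + 430 = 6380 → 6380 − 5985 = 395
Selection 5: 395 + 430 = 825
Selection 6: 825 + 430 = 1255
Selection 7: 1255 + 430 = 1685
Selection 8: 1685 + 430 = 2115
Selection 9: 2115 + 430 = 2545
Selection 10: 2545 + 430 = 2975
Selection 11: 2975 + 430 = 3405
Selection 12: 3405 + 430 = 3835
Selection 13: 3835 + 430 = 4265
Selection 14: 4265 + 430 = 4695

5090, 5520, 5950, 395, 825, 1255, 1685, 2115, 2545, 2975, 3405, 3835, 4265, 4695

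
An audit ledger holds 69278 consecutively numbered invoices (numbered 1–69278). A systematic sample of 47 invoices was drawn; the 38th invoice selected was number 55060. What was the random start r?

522

k = 69278/47 = 1474
r = 55060 − (38−1)×1474 = 55060 − 54538 = 522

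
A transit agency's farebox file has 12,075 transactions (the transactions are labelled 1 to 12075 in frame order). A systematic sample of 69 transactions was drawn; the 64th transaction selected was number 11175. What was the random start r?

150

k = 12075/69 = 175
r = 11175 − (64−1)×175 = 11175 − 11025 = 150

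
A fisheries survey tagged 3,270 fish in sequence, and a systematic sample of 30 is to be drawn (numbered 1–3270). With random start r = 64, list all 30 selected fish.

k = N/n = 3270/30 = 109
fish 1: 64
fish 2: 64 + 109 = 173
fish 3: 173 + 109 = 282
fish 4: 282 + 109 = 391
fish 5: 391 + 109 = 500
fish 6: 500 + 109 = 609
fish 7: 609 + 109 = 718
fish 8: 718 + 109 = 827
fish 9: 827 + 109 = 936
fish 10: 936 + 109 = 1045
fish 11: 1045 + 109 = 1154
fish 12: 1154 + 109 = 1263
fish 13: 1263 + 109 = 1372
fish 14: 1372 + 109 = 1481
fish 15: 1481 + 109 = 1590
fish 16: 1590 + 109 = 1699
fish 17: 1699 + 109 = 1808
fish 18: 1808 + 109 = 1917
fish 19: 1917 + 109 = 2026
fish 20: 2026 + 109 = 2135
fish 21: 2135 + 109 = 2244
fish 22: 2244 + 109 = 2353
fish 23: 2353 + 109 = 2462
fish 24: 2462 + 109 = 2571
fish 25: 2571 + 109 = 2680
fish 26: 2680 + 109 = 2789
fish 27: 2789 + 109 = 2898
fish 28: 2898 + 109 = 3007
fish 29: 3007 + 109 = 3116
fish 30: 3116 + 109 = 3225

64, 173, 282, 391, 500, 609, 718, 827, 936, 1045, 1154, 1263, 1372, 1481, 1590, 1699, 1808, 1917, 2026, 2135, 2244, 2353, 2462, 2571, 2680, 2789, 2898, 3007, 3116, 3225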